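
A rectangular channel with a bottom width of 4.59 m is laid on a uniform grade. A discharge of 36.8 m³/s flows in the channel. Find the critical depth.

For a rectangular channel, critical depth y_c = (q²/g)^(1/3) where q = Q/b = 36.8/4.59 = 8.017 m²/s.
So y_c = (8.017²/9.81)^(1/3) = 1.87 m.

y_c = 1.87 m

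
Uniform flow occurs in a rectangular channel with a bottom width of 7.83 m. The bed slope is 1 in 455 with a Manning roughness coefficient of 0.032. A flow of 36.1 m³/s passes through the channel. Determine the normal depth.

y_n = 2.41 m

Manning's equation rearranged: A R^(2/3) = nQ / (1·√S) = 0.032 × 36.1 / (√0.002198) = 24.64.
Trying y = 3.03 m: A R^(2/3) = 33.9 — high.
Trying y = 1.89 m: A R^(2/3) = 17.4 — low.
Trying y = 2.41 m: A R^(2/3) = 24.64 — matches.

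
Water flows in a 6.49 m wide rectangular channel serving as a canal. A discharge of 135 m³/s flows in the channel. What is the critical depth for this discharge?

y_c = 3.53 m

For a rectangular channel, critical depth y_c = (q²/g)^(1/3) where q = Q/b = 135/6.49 = 20.8 m²/s.
So y_c = (20.8²/9.81)^(1/3) = 3.53 m.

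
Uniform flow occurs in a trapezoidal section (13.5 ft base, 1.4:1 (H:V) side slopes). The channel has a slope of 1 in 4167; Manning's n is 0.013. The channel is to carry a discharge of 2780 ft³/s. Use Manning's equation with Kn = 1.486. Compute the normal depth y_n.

Manning's equation rearranged: A R^(2/3) = nQ / (1.486·√S) = 0.013 × 2780 / (1.486 × √0.00024) = 1570.
Try y = 9.86 ft: A R^(2/3) = 856.7 — too small.
Try y = 15.2 ft: A R^(2/3) = 2121 — too large.
Try y = 13.2 ft: A R^(2/3) = 1569 — matches.

y_n = 13.2 ft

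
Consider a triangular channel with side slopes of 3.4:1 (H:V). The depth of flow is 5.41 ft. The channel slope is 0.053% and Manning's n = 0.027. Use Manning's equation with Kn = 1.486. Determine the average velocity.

V = 2.39 ft/s

For a triangular section with side slope z = 3.4: A = zy² = 3.4×5.41² = 99.51 ft²; P = 2y√(1+z²) = 2×5.41×3.544 = 38.35 ft.
Hydraulic radius R = A/P = 99.51/38.35 = 2.595 ft.
From Manning's equation, V = (1.486/n) R^(2/3) S^(1/2) = (1.486/0.027) × 2.595^(2/3) × 0.00053^(1/2) = 2.39 ft/s.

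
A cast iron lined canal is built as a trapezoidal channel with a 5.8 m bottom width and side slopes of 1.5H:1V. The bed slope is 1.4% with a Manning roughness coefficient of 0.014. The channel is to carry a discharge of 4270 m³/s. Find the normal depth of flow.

Manning's equation rearranged: A R^(2/3) = nQ / (1·√S) = 0.014 × 4270 / (√0.014) = 505.2.
Try y = 6.75 m: A R^(2/3) = 250.9 — short.
Try y = 11.7 m: A R^(2/3) = 871.1 — over.
Try y = 9.24 m: A R^(2/3) = 505.7 — matches.

y_n = 9.24 m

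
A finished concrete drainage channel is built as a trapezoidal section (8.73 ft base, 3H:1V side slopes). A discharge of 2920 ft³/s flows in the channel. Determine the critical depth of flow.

y_c = 7.68 ft

At critical depth, Q² T / (g A³) = 1, i.e. A³/T = Q²/g = 2920²/32.2 = 264800.
At y = 8.58 ft: A³/T = 429700 — over.
At y = 5.35 ft: A³/T = 57070 — short.
At y = 7.68 ft: A³/T = 265000 — close enough.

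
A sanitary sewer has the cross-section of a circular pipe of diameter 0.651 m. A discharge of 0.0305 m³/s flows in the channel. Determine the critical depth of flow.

y_c = 0.107 m

At critical depth, Q² T / (g A³) = 1, i.e. A³/T = Q²/g = 0.0305²/9.81 = 0.00009483.
At y = 0.0926 m: A³/T = 0.00005355 — short.
At y = 0.135 m: A³/T = 0.0002355 — over.
At y = 0.107 m: A³/T = 0.00009460 — matches.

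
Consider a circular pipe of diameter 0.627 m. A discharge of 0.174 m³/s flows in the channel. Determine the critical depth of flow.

At critical depth, Q² T / (g A³) = 1, i.e. A³/T = Q²/g = 0.174²/9.81 = 0.003086.
At y = 0.214 m: A³/T = 0.001355 — too small.
At y = 0.325 m: A³/T = 0.006734 — too large.
At y = 0.265 m: A³/T = 0.003085 — matches.

y_c = 0.265 m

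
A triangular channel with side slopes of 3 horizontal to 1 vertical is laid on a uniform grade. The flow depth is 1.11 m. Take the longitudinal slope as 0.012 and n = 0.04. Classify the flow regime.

For a triangular section with side slope z = 3: A = zy² = 3×1.11² = 3.696 m²; P = 2y√(1+z²) = 2×1.11×3.162 = 7.02 m.
Hydraulic radius R = A/P = 3.696/7.02 = 0.5265 m.
V = (1/n) R^(2/3) √S = (1/0.04) × 0.5265^(2/3) × √0.012 = 1.786 m/s. Hydraulic depth D_h = A/T = 3.696/6.66 = 0.555 m.
Froude number Fr = V/√(g·D_h) = 1.786/√(9.81×0.555) = 0.765, which is less than 1, so the flow is subcritical.

subcritical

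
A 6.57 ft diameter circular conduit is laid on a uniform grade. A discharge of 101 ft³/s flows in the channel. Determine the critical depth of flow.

y_c = 2.63 ft

At critical depth, Q² T / (g A³) = 1, i.e. A³/T = Q²/g = 101²/32.2 = 316.8.
At y = 2.98 ft: A³/T = 510.8 — too large.
At y = 1.94 ft: A³/T = 97.74 — too small.
At y = 2.63 ft: A³/T = 316.4 — close enough.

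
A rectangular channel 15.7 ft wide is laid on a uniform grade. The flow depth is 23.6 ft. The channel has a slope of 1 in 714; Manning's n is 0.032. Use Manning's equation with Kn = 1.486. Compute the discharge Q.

Q = 2100 ft³/s

Flow area A = b·y = 15.7 × 23.6 = 370.5 ft². Wetted perimeter P = b + 2y = 15.7 + 2×23.6 = 62.9 ft.
Hydraulic radius R = A/P = 370.5/62.9 = 5.891 ft.
Manning's equation: Q = (1.486/n) A R^(2/3) S^(1/2) = (1.486/0.032) × 370.5 × 5.891^(2/3) × 0.001401^(1/2) = 2100 ft³/s.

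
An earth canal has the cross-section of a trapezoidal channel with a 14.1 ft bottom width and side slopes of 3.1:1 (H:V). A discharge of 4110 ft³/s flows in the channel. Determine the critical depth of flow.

y_c = 8.2 ft

At critical depth, Q² T / (g A³) = 1, i.e. A³/T = Q²/g = 4110²/32.2 = 524600.
At y = 6.59 ft: A³/T = 214400 — too small.
At y = 9.64 ft: A³/T = 1032000 — too large.
At y = 8.2 ft: A³/T = 524100 — ≈ 524600.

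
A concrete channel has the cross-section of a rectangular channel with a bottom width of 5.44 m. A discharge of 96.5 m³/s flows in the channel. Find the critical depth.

For a rectangular channel, critical depth y_c = (q²/g)^(1/3) where q = Q/b = 96.5/5.44 = 17.74 m²/s.
So y_c = (17.74²/9.81)^(1/3) = 3.18 m.

y_c = 3.18 m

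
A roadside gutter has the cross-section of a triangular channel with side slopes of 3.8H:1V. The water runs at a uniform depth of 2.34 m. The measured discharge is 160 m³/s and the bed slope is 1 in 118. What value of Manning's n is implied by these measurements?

For a triangular section with side slope z = 3.8: A = zy² = 3.8×2.34² = 20.81 m²; P = 2y√(1+z²) = 2×2.34×3.929 = 18.39 m.
Hydraulic radius R = A/P = 20.81/18.39 = 1.131 m.
Rearranging Manning's equation: n = (1/Q) A R^(2/3) S^(1/2) = (1/160) × 20.81 × 1.131^(2/3) × √0.008475 = 0.013.

n = 0.013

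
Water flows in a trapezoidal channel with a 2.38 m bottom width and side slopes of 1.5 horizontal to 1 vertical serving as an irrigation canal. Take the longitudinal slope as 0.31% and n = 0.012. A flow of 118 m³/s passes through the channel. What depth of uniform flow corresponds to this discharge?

Manning's equation rearranged: A R^(2/3) = nQ / (1·√S) = 0.012 × 118 / (√0.0031) = 25.43.
At y = 3.31 m: A R^(2/3) = 34.61 — over.
At y = 2.29 m: A R^(2/3) = 15.47 — short.
At y = 2.88 m: A R^(2/3) = 25.42 — matches.

y_n = 2.88 m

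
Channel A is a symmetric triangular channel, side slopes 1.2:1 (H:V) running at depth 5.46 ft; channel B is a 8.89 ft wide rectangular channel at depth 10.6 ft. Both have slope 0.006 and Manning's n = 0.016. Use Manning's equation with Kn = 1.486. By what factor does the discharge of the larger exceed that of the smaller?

3.44

Channel A: For a triangular section with side slope z = 1.2: A = zy² = 1.2×5.46² = 35.77 ft²; P = 2y√(1+z²) = 2×5.46×1.562 = 17.06 ft. Hydraulic radius R = A/P = 35.77/17.06 = 2.097 ft. Q_A = (1.486/0.016)·35.77·2.097^(2/3)·√0.006 = 421.7 ft³/s.
Channel B: Flow area A = b·y = 8.89 × 10.6 = 94.23 ft². Wetted perimeter P = b + 2y = 8.89 + 2×10.6 = 30.09 ft. Hydraulic radius R = A/P = 94.23/30.09 = 3.132 ft. Q_B = (1.486/0.016)·94.23·3.132^(2/3)·√0.006 = 1451 ft³/s.
The larger discharge is 1451 ft³/s and the smaller is 421.7 ft³/s; the ratio is 3.44.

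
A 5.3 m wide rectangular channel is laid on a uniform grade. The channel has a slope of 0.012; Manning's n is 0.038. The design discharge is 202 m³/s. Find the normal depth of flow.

y_n = 8.3 m

Manning's equation rearranged: A R^(2/3) = nQ / (1·√S) = 0.038 × 202 / (√0.012) = 70.07.
At y = 9.62 m: A R^(2/3) = 83.02 — high.
At y = 8.3 m: A R^(2/3) = 70.03 — matches.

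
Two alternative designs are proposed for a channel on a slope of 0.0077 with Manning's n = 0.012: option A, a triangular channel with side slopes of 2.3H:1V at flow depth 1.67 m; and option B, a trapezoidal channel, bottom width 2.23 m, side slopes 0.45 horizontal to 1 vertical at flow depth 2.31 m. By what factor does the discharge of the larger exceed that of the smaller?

Channel A: For a triangular section with side slope z = 2.3: A = zy² = 2.3×1.67² = 6.414 m²; P = 2y√(1+z²) = 2×1.67×2.508 = 8.377 m. Hydraulic radius R = A/P = 6.414/8.377 = 0.7658 m. Q_A = (1/0.012)·6.414·0.7658^(2/3)·√0.0077 = 39.26 m³/s.
Channel B: With bottom width b = 2.23 m and side slope z = 0.45: A = (b + zy)y = (2.23 + 0.45×2.31)×2.31 = 7.553 m²; P = b + 2y√(1+z²) = 2.23 + 2×2.31×1.097 = 7.296 m. Hydraulic radius R = A/P = 7.553/7.296 = 1.035 m. Q_B = (1/0.012)·7.553·1.035^(2/3)·√0.0077 = 56.51 m³/s.
The larger discharge is 56.51 m³/s and the smaller is 39.26 m³/s; the ratio is 1.44.

1.44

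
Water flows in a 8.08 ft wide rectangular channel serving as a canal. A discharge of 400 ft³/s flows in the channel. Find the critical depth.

y_c = 4.24 ft

For a rectangular channel, critical depth y_c = (q²/g)^(1/3) where q = Q/b = 400/8.08 = 49.5 ft²/s.
So y_c = (49.5²/32.2)^(1/3) = 4.24 ft.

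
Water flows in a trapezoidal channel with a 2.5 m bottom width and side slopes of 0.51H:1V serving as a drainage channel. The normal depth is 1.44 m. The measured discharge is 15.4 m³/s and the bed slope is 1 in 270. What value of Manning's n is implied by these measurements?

n = 0.016

With bottom width b = 2.5 m and side slope z = 0.51: A = (b + zy)y = (2.5 + 0.51×1.44)×1.44 = 4.658 m²; P = b + 2y√(1+z²) = 2.5 + 2×1.44×1.123 = 5.733 m.
Hydraulic radius R = A/P = 4.658/5.733 = 0.8124 m.
Rearranging Manning's equation: n = (1/Q) A R^(2/3) S^(1/2) = (1/15.4) × 4.658 × 0.8124^(2/3) × √0.003704 = 0.016.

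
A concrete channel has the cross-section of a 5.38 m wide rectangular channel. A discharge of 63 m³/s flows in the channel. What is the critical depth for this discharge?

y_c = 2.41 m

For a rectangular channel, critical depth y_c = (q²/g)^(1/3) where q = Q/b = 63/5.38 = 11.71 m²/s.
So y_c = (11.71²/9.81)^(1/3) = 2.41 m.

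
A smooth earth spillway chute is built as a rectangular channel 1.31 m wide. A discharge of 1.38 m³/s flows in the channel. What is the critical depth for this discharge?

y_c = 0.484 m

For a rectangular channel, critical depth y_c = (q²/g)^(1/3) where q = Q/b = 1.38/1.31 = 1.053 m²/s.
So y_c = (1.053²/9.81)^(1/3) = 0.484 m.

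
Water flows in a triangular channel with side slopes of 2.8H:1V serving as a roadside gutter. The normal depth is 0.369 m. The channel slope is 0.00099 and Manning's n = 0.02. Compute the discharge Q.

For a triangular section with side slope z = 2.8: A = zy² = 2.8×0.369² = 0.3813 m²; P = 2y√(1+z²) = 2×0.369×2.973 = 2.194 m.
Hydraulic radius R = A/P = 0.3813/2.194 = 0.1738 m.
Manning's equation: Q = (1/n) A R^(2/3) S^(1/2) = (1/0.02) × 0.3813 × 0.1738^(2/3) × 0.00099^(1/2) = 0.187 m³/s.

Q = 0.187 m³/s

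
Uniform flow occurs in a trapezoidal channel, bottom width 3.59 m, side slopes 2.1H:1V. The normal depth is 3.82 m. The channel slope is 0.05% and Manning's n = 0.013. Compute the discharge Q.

Q = 124 m³/s

With bottom width b = 3.59 m and side slope z = 2.1: A = (b + zy)y = (3.59 + 2.1×3.82)×3.82 = 44.36 m²; P = b + 2y√(1+z²) = 3.59 + 2×3.82×2.326 = 21.36 m.
Hydraulic radius R = A/P = 44.36/21.36 = 2.077 m.
Manning's equation: Q = (1/n) A R^(2/3) S^(1/2) = (1/0.013) × 44.36 × 2.077^(2/3) × 0.0005^(1/2) = 124 m³/s.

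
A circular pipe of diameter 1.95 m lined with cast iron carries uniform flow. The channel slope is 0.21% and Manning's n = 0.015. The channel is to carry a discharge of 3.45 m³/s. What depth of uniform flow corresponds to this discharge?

Manning's equation rearranged: A R^(2/3) = nQ / (1·√S) = 0.015 × 3.45 / (√0.0021) = 1.129.
Trying y = 0.864 m: A R^(2/3) = 0.7497 — too small.
Trying y = 1.34 m: A R^(2/3) = 1.511 — too large.
Trying y = 1.1 m: A R^(2/3) = 1.129 — ≈ 1.129.

y_n = 1.1 m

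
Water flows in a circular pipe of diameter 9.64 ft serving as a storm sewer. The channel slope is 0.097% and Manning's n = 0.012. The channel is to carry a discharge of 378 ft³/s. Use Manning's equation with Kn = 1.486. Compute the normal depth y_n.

Manning's equation rearranged: A R^(2/3) = nQ / (1.486·√S) = 0.012 × 378 / (1.486 × √0.00097) = 98.01.
Trying y = 5.37 ft: A R^(2/3) = 78.44 — low.
Trying y = 7.38 ft: A R^(2/3) = 122.5 — high.
Trying y = 6.21 ft: A R^(2/3) = 97.97 — ≈ 98.01.

y_n = 6.21 ft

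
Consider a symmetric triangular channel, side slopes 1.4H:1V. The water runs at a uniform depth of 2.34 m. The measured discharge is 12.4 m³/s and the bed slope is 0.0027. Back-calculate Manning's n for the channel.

For a triangular section with side slope z = 1.4: A = zy² = 1.4×2.34² = 7.666 m²; P = 2y√(1+z²) = 2×2.34×1.72 = 8.052 m.
Hydraulic radius R = A/P = 7.666/8.052 = 0.9521 m.
Rearranging Manning's equation: n = (1/Q) A R^(2/3) S^(1/2) = (1/12.4) × 7.666 × 0.9521^(2/3) × √0.0027 = 0.0311.

n = 0.0311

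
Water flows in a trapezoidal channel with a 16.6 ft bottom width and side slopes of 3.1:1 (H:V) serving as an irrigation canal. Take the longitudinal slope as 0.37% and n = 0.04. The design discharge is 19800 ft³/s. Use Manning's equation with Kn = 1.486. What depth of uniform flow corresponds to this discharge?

y_n = 21.2 ft

Manning's equation rearranged: A R^(2/3) = nQ / (1.486·√S) = 0.04 × 19800 / (1.486 × √0.0037) = 8762.
Try y = 24.8 ft: A R^(2/3) = 12830 — over.
Try y = 18.6 ft: A R^(2/3) = 6422 — short.
Try y = 21.2 ft: A R^(2/3) = 8778 — matches.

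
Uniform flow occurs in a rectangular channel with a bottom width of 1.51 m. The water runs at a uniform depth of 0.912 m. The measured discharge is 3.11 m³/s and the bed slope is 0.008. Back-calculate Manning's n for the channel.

Flow area A = b·y = 1.51 × 0.912 = 1.377 m². Wetted perimeter P = b + 2y = 1.51 + 2×0.912 = 3.334 m.
Hydraulic radius R = A/P = 1.377/3.334 = 0.4131 m.
Rearranging Manning's equation: n = (1/Q) A R^(2/3) S^(1/2) = (1/3.11) × 1.377 × 0.4131^(2/3) × √0.008 = 0.022.

n = 0.022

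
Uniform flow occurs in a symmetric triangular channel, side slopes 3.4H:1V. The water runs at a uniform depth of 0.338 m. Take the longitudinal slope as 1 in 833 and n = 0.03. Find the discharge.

Q = 0.133 m³/s

For a triangular section with side slope z = 3.4: A = zy² = 3.4×0.338² = 0.3884 m²; P = 2y√(1+z²) = 2×0.338×3.544 = 2.396 m.
Hydraulic radius R = A/P = 0.3884/2.396 = 0.1621 m.
Manning's equation: Q = (1/n) A R^(2/3) S^(1/2) = (1/0.03) × 0.3884 × 0.1621^(2/3) × 0.0012^(1/2) = 0.133 m³/s.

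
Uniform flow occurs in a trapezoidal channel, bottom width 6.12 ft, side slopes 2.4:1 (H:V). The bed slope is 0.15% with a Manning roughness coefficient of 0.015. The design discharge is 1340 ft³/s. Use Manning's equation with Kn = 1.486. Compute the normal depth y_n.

y_n = 6.68 ft

Manning's equation rearranged: A R^(2/3) = nQ / (1.486·√S) = 0.015 × 1340 / (1.486 × √0.0015) = 349.2.
Try y = 7.98 ft: A R^(2/3) = 527.9 — over.
Try y = 5.45 ft: A R^(2/3) = 219.4 — short.
Try y = 6.68 ft: A R^(2/3) = 349 — close enough.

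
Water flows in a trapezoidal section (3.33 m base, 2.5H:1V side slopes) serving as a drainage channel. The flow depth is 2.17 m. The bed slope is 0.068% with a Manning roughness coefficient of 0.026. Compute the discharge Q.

With bottom width b = 3.33 m and side slope z = 2.5: A = (b + zy)y = (3.33 + 2.5×2.17)×2.17 = 19 m²; P = b + 2y√(1+z²) = 3.33 + 2×2.17×2.693 = 15.02 m.
Hydraulic radius R = A/P = 19/15.02 = 1.265 m.
Manning's equation: Q = (1/n) A R^(2/3) S^(1/2) = (1/0.026) × 19 × 1.265^(2/3) × 0.00068^(1/2) = 22.3 m³/s.

Q = 22.3 m³/s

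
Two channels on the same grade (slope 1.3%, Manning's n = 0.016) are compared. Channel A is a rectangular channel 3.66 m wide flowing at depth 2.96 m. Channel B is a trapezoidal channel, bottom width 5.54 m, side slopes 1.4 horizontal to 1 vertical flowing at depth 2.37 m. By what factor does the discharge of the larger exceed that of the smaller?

Channel A: Flow area A = b·y = 3.66 × 2.96 = 10.83 m². Wetted perimeter P = b + 2y = 3.66 + 2×2.96 = 9.58 m. Hydraulic radius R = A/P = 10.83/9.58 = 1.131 m. Q_A = (1/0.016)·10.83·1.131^(2/3)·√0.013 = 83.8 m³/s.
Channel B: With bottom width b = 5.54 m and side slope z = 1.4: A = (b + zy)y = (5.54 + 1.4×2.37)×2.37 = 20.99 m²; P = b + 2y√(1+z²) = 5.54 + 2×2.37×1.72 = 13.7 m. Hydraulic radius R = A/P = 20.99/13.7 = 1.533 m. Q_B = (1/0.016)·20.99·1.533^(2/3)·√0.013 = 198.9 m³/s.
The larger discharge is 198.9 m³/s and the smaller is 83.8 m³/s; the ratio is 2.37.

2.37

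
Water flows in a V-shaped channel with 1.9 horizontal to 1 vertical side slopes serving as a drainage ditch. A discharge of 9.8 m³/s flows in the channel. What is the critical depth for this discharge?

y_c = 1.4 m

At critical depth, Q² T / (g A³) = 1, i.e. A³/T = Q²/g = 9.8²/9.81 = 9.79.
At y = 1.23 m: A³/T = 5.082 — too small.
At y = 1.4 m: A³/T = 9.708 — close enough.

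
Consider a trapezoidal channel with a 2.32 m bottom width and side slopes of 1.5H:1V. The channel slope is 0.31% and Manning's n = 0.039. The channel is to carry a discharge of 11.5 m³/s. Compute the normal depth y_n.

y_n = 1.69 m

Manning's equation rearranged: A R^(2/3) = nQ / (1·√S) = 0.039 × 11.5 / (√0.0031) = 8.055.
Try y = 1.97 m: A R^(2/3) = 11.09 — over.
Try y = 1.69 m: A R^(2/3) = 8.069 — close enough.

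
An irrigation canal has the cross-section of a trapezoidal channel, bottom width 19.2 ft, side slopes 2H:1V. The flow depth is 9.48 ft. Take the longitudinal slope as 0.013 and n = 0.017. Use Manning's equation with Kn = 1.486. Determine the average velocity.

With bottom width b = 19.2 ft and side slope z = 2: A = (b + zy)y = (19.2 + 2×9.48)×9.48 = 361.8 ft²; P = b + 2y√(1+z²) = 19.2 + 2×9.48×2.236 = 61.6 ft.
Hydraulic radius R = A/P = 361.8/61.6 = 5.873 ft.
From Manning's equation, V = (1.486/n) R^(2/3) S^(1/2) = (1.486/0.017) × 5.873^(2/3) × 0.013^(1/2) = 32.4 ft/s.

V = 32.4 ft/s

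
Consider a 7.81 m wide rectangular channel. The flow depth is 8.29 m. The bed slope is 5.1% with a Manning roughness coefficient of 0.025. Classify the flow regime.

Flow area A = b·y = 7.81 × 8.29 = 64.74 m². Wetted perimeter P = b + 2y = 7.81 + 2×8.29 = 24.39 m.
Hydraulic radius R = A/P = 64.74/24.39 = 2.655 m.
V = (1/n) R^(2/3) √S = (1/0.025) × 2.655^(2/3) × √0.051 = 17.32 m/s. Hydraulic depth D_h = A/T = 64.74/7.81 = 8.29 m.
Froude number Fr = V/√(g·D_h) = 17.32/√(9.81×8.29) = 1.92, which is greater than 1, so the flow is supercritical.

supercritical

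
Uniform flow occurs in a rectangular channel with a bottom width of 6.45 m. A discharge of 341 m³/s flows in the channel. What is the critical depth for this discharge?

y_c = 6.58 m

For a rectangular channel, critical depth y_c = (q²/g)^(1/3) where q = Q/b = 341/6.45 = 52.87 m²/s.
So y_c = (52.87²/9.81)^(1/3) = 6.58 m.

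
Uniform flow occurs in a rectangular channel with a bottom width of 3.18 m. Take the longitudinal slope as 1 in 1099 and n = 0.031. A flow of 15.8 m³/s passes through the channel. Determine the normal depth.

y_n = 4.57 m

Manning's equation rearranged: A R^(2/3) = nQ / (1·√S) = 0.031 × 15.8 / (√0.0009099) = 16.24.
Trying y = 3.92 m: A R^(2/3) = 13.53 — short.
Trying y = 5.27 m: A R^(2/3) = 19.15 — over.
Trying y = 4.57 m: A R^(2/3) = 16.22 — matches.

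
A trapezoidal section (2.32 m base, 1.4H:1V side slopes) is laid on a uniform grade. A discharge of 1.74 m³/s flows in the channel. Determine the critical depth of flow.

y_c = 0.357 m

At critical depth, Q² T / (g A³) = 1, i.e. A³/T = Q²/g = 1.74²/9.81 = 0.3086.
At y = 0.421 m: A³/T = 0.5252 — too large.
At y = 0.315 m: A³/T = 0.2055 — too small.
At y = 0.357 m: A³/T = 0.3073 — close enough.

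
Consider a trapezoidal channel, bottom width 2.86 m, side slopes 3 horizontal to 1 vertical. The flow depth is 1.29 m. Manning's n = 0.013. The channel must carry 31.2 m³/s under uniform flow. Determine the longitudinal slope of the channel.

With bottom width b = 2.86 m and side slope z = 3: A = (b + zy)y = (2.86 + 3×1.29)×1.29 = 8.682 m²; P = b + 2y√(1+z²) = 2.86 + 2×1.29×3.162 = 11.02 m.
Hydraulic radius R = A/P = 8.682/11.02 = 0.7879 m.
From Manning's equation, S = [nQ / (1 A R^(2/3))]² = [0.013 × 31.2 / (1 × 8.682 × 0.7879^(2/3))]² = 0.003.

S = 0.003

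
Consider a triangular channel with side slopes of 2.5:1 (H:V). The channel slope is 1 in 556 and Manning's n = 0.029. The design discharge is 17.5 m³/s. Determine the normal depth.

Manning's equation rearranged: A R^(2/3) = nQ / (1·√S) = 0.029 × 17.5 / (√0.001799) = 11.97.
Trying y = 2.57 m: A R^(2/3) = 18.57 — over.
Trying y = 1.84 m: A R^(2/3) = 7.62 — short.
Trying y = 2.18 m: A R^(2/3) = 11.98 — close enough.

y_n = 2.18 m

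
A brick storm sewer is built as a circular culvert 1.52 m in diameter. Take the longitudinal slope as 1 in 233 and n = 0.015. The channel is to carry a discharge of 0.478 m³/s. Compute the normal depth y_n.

Manning's equation rearranged: A R^(2/3) = nQ / (1·√S) = 0.015 × 0.478 / (√0.004292) = 0.1094.
Trying y = 0.287 m: A R^(2/3) = 0.07418 — too small.
Trying y = 0.413 m: A R^(2/3) = 0.1537 — too large.
Trying y = 0.348 m: A R^(2/3) = 0.1094 — close enough.

y_n = 0.348 m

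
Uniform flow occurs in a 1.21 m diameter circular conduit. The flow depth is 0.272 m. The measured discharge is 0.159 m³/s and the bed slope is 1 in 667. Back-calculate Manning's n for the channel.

n = 0.014

For a circular section of diameter D = 1.21 m at depth y = 0.272 m, the central angle is θ = 2 arccos(1 − 2y/D) = 1.976 rad. Then A = (D²/8)(θ − sin θ) = 0.1934 m² and P = Dθ/2 = 1.195 m.
Hydraulic radius R = A/P = 0.1934/1.195 = 0.1618 m.
Rearranging Manning's equation: n = (1/Q) A R^(2/3) S^(1/2) = (1/0.159) × 0.1934 × 0.1618^(2/3) × √0.001499 = 0.014.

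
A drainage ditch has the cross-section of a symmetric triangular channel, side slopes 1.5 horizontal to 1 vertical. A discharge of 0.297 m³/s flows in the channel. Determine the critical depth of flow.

At critical depth, Q² T / (g A³) = 1, i.e. A³/T = Q²/g = 0.297²/9.81 = 0.008992.
Trying y = 0.312 m: A³/T = 0.003326 — short.
Trying y = 0.482 m: A³/T = 0.02927 — over.
Trying y = 0.381 m: A³/T = 0.009032 — close enough.

y_c = 0.381 m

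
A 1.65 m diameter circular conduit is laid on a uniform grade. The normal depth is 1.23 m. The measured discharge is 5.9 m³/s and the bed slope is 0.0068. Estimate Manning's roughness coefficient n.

n = 0.015

For a circular section of diameter D = 1.65 m at depth y = 1.23 m, the central angle is θ = 2 arccos(1 − 2y/D) = 4.168 rad. Then A = (D²/8)(θ − sin θ) = 1.709 m² and P = Dθ/2 = 3.438 m.
Hydraulic radius R = A/P = 1.709/3.438 = 0.4972 m.
Rearranging Manning's equation: n = (1/Q) A R^(2/3) S^(1/2) = (1/5.9) × 1.709 × 0.4972^(2/3) × √0.0068 = 0.015.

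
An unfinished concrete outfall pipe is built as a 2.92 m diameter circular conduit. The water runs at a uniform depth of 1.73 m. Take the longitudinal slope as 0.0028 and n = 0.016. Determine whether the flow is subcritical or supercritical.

subcritical

For a circular section of diameter D = 2.92 m at depth y = 1.73 m, the central angle is θ = 2 arccos(1 − 2y/D) = 3.514 rad. Then A = (D²/8)(θ − sin θ) = 4.132 m² and P = Dθ/2 = 5.13 m.
Hydraulic radius R = A/P = 4.132/5.13 = 0.8055 m.
V = (1/n) R^(2/3) √S = (1/0.016) × 0.8055^(2/3) × √0.0028 = 2.863 m/s. Hydraulic depth D_h = A/T = 4.132/2.87 = 1.44 m.
Froude number Fr = V/√(g·D_h) = 2.863/√(9.81×1.44) = 0.762, which is less than 1, so the flow is subcritical.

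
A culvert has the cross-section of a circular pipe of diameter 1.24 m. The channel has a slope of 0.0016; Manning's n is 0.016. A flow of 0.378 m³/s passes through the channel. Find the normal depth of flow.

y_n = 0.443 m

Manning's equation rearranged: A R^(2/3) = nQ / (1·√S) = 0.016 × 0.378 / (√0.0016) = 0.1512.
Trying y = 0.561 m: A R^(2/3) = 0.2326 — over.
Trying y = 0.397 m: A R^(2/3) = 0.1228 — short.
Trying y = 0.443 m: A R^(2/3) = 0.1512 — close enough.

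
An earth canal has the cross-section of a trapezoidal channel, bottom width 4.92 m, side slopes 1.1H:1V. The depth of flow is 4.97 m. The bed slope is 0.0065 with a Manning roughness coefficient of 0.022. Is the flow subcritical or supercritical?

supercritical

With bottom width b = 4.92 m and side slope z = 1.1: A = (b + zy)y = (4.92 + 1.1×4.97)×4.97 = 51.62 m²; P = b + 2y√(1+z²) = 4.92 + 2×4.97×1.487 = 19.7 m.
Hydraulic radius R = A/P = 51.62/19.7 = 2.621 m.
V = (1/n) R^(2/3) √S = (1/0.022) × 2.621^(2/3) × √0.0065 = 6.966 m/s. Hydraulic depth D_h = A/T = 51.62/15.85 = 3.256 m.
Froude number Fr = V/√(g·D_h) = 6.966/√(9.81×3.256) = 1.23, which is greater than 1, so the flow is supercritical.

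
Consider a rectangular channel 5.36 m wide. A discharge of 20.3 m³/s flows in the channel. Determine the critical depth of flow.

y_c = 1.14 m

For a rectangular channel, critical depth y_c = (q²/g)^(1/3) where q = Q/b = 20.3/5.36 = 3.787 m²/s.
So y_c = (3.787²/9.81)^(1/3) = 1.14 m.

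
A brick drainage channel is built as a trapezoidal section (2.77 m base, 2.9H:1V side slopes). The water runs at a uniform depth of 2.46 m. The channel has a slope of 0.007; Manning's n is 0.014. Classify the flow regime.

supercritical

With bottom width b = 2.77 m and side slope z = 2.9: A = (b + zy)y = (2.77 + 2.9×2.46)×2.46 = 24.36 m²; P = b + 2y√(1+z²) = 2.77 + 2×2.46×3.068 = 17.86 m.
Hydraulic radius R = A/P = 24.36/17.86 = 1.364 m.
V = (1/n) R^(2/3) √S = (1/0.014) × 1.364^(2/3) × √0.007 = 7.35 m/s. Hydraulic depth D_h = A/T = 24.36/17.04 = 1.43 m.
Froude number Fr = V/√(g·D_h) = 7.35/√(9.81×1.43) = 1.96, which is greater than 1, so the flow is supercritical.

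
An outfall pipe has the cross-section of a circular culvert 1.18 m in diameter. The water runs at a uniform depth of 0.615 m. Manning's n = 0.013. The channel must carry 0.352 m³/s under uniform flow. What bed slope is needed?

For a circular section of diameter D = 1.18 m at depth y = 0.615 m, the central angle is θ = 2 arccos(1 − 2y/D) = 3.226 rad. Then A = (D²/8)(θ − sin θ) = 0.5763 m² and P = Dθ/2 = 1.904 m.
Hydraulic radius R = A/P = 0.5763/1.904 = 0.3027 m.
From Manning's equation, S = [nQ / (1 A R^(2/3))]² = [0.013 × 0.352 / (1 × 0.5763 × 0.3027^(2/3))]² = 0.00031.

S = 0.00031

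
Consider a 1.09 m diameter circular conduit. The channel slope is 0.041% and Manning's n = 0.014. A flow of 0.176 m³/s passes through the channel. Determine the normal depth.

Manning's equation rearranged: A R^(2/3) = nQ / (1·√S) = 0.014 × 0.176 / (√0.00041) = 0.1217.
At y = 0.352 m: A R^(2/3) = 0.08851 — too small.
At y = 0.417 m: A R^(2/3) = 0.1218 — close enough.

y_n = 0.417 m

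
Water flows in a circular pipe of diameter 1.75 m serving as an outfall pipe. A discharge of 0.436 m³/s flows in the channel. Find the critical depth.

y_c = 0.317 m

At critical depth, Q² T / (g A³) = 1, i.e. A³/T = Q²/g = 0.436²/9.81 = 0.01938.
Try y = 0.239 m: A³/T = 0.006403 — too small.
Try y = 0.372 m: A³/T = 0.03642 — too large.
Try y = 0.317 m: A³/T = 0.01946 — matches.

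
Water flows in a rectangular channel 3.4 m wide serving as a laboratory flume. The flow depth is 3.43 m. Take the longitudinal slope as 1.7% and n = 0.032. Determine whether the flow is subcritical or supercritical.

Flow area A = b·y = 3.4 × 3.43 = 11.66 m². Wetted perimeter P = b + 2y = 3.4 + 2×3.43 = 10.26 m.
Hydraulic radius R = A/P = 11.66/10.26 = 1.137 m.
V = (1/n) R^(2/3) √S = (1/0.032) × 1.137^(2/3) × √0.017 = 4.438 m/s. Hydraulic depth D_h = A/T = 11.66/3.4 = 3.43 m.
Froude number Fr = V/√(g·D_h) = 4.438/√(9.81×3.43) = 0.765, which is less than 1, so the flow is subcritical.

subcritical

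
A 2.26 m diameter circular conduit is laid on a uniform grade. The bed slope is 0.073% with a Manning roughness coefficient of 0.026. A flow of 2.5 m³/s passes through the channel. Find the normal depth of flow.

Manning's equation rearranged: A R^(2/3) = nQ / (1·√S) = 0.026 × 2.5 / (√0.00073) = 2.406.
Try y = 1.97 m: A R^(2/3) = 2.874 — over.
Try y = 1.64 m: A R^(2/3) = 2.403 — matches.

y_n = 1.64 m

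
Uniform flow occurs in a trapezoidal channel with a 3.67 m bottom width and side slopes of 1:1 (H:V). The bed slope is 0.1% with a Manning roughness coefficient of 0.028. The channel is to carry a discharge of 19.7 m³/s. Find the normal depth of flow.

Manning's equation rearranged: A R^(2/3) = nQ / (1·√S) = 0.028 × 19.7 / (√0.001) = 17.44.
Trying y = 2.11 m: A R^(2/3) = 14.27 — too small.
Trying y = 2.76 m: A R^(2/3) = 23.73 — too large.
Trying y = 2.35 m: A R^(2/3) = 17.46 — ≈ 17.44.

y_n = 2.35 m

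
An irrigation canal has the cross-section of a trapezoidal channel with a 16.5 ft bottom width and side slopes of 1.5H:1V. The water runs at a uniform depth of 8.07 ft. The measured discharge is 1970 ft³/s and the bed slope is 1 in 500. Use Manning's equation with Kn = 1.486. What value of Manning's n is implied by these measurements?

n = 0.023

With bottom width b = 16.5 ft and side slope z = 1.5: A = (b + zy)y = (16.5 + 1.5×8.07)×8.07 = 230.8 ft²; P = b + 2y√(1+z²) = 16.5 + 2×8.07×1.803 = 45.6 ft.
Hydraulic radius R = A/P = 230.8/45.6 = 5.063 ft.
Rearranging Manning's equation: n = (1.486/Q) A R^(2/3) S^(1/2) = (1.486/1970) × 230.8 × 5.063^(2/3) × √0.002 = 0.023.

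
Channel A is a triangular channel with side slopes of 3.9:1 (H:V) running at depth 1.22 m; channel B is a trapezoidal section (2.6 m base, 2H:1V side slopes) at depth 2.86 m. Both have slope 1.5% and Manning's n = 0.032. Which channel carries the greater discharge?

channel B

Channel A: For a triangular section with side slope z = 3.9: A = zy² = 3.9×1.22² = 5.805 m²; P = 2y√(1+z²) = 2×1.22×4.026 = 9.824 m. Hydraulic radius R = A/P = 5.805/9.824 = 0.5909 m. Q_A = (1/0.032)·5.805·0.5909^(2/3)·√0.015 = 15.64 m³/s.
Channel B: With bottom width b = 2.6 m and side slope z = 2: A = (b + zy)y = (2.6 + 2×2.86)×2.86 = 23.8 m²; P = b + 2y√(1+z²) = 2.6 + 2×2.86×2.236 = 15.39 m. Hydraulic radius R = A/P = 23.8/15.39 = 1.546 m. Q_B = (1/0.032)·23.8·1.546^(2/3)·√0.015 = 121.8 m³/s.
Q_A = 15.64 m³/s vs Q_B = 121.8 m³/s, so channel B carries more.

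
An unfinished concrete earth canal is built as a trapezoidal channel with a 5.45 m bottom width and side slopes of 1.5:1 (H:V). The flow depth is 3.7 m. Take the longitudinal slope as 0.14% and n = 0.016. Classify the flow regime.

subcritical

With bottom width b = 5.45 m and side slope z = 1.5: A = (b + zy)y = (5.45 + 1.5×3.7)×3.7 = 40.7 m²; P = b + 2y√(1+z²) = 5.45 + 2×3.7×1.803 = 18.79 m.
Hydraulic radius R = A/P = 40.7/18.79 = 2.166 m.
V = (1/n) R^(2/3) √S = (1/0.016) × 2.166^(2/3) × √0.0014 = 3.915 m/s. Hydraulic depth D_h = A/T = 40.7/16.55 = 2.459 m.
Froude number Fr = V/√(g·D_h) = 3.915/√(9.81×2.459) = 0.797, which is less than 1, so the flow is subcritical.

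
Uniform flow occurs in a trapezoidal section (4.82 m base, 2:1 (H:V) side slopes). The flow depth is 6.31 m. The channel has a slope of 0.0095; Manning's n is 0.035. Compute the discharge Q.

Q = 683 m³/s

With bottom width b = 4.82 m and side slope z = 2: A = (b + zy)y = (4.82 + 2×6.31)×6.31 = 110 m²; P = b + 2y√(1+z²) = 4.82 + 2×6.31×2.236 = 33.04 m.
Hydraulic radius R = A/P = 110/33.04 = 3.331 m.
Manning's equation: Q = (1/n) A R^(2/3) S^(1/2) = (1/0.035) × 110 × 3.331^(2/3) × 0.0095^(1/2) = 683 m³/s.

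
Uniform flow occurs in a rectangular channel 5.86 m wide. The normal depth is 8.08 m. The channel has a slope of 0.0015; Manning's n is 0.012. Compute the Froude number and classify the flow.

Flow area A = b·y = 5.86 × 8.08 = 47.35 m². Wetted perimeter P = b + 2y = 5.86 + 2×8.08 = 22.02 m.
Hydraulic radius R = A/P = 47.35/22.02 = 2.15 m.
V = (1/n) R^(2/3) √S = (1/0.012) × 2.15^(2/3) × √0.0015 = 5.377 m/s. Hydraulic depth D_h = A/T = 47.35/5.86 = 8.08 m.
Froude number Fr = V/√(g·D_h) = 5.377/√(9.81×8.08) = 0.604, which is less than 1, so the flow is subcritical.

subcritical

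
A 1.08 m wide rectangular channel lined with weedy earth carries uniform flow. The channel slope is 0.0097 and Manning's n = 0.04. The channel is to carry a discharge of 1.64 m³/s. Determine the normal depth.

y_n = 1.19 m

Manning's equation rearranged: A R^(2/3) = nQ / (1·√S) = 0.04 × 1.64 / (√0.0097) = 0.6661.
At y = 1.39 m: A R^(2/3) = 0.7998 — too large.
At y = 0.902 m: A R^(2/3) = 0.4725 — too small.
At y = 1.19 m: A R^(2/3) = 0.6641 — close enough.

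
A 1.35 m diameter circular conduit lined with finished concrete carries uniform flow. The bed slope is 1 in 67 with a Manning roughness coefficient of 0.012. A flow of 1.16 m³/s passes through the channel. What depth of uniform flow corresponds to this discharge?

Manning's equation rearranged: A R^(2/3) = nQ / (1·√S) = 0.012 × 1.16 / (√0.01493) = 0.1139.
Try y = 0.421 m: A R^(2/3) = 0.1464 — high.
Try y = 0.37 m: A R^(2/3) = 0.1139 — ≈ 0.1139.

y_n = 0.37 m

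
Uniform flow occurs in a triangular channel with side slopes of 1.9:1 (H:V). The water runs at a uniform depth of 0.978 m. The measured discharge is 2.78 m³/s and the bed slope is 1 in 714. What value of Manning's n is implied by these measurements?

n = 0.014

For a triangular section with side slope z = 1.9: A = zy² = 1.9×0.978² = 1.817 m²; P = 2y√(1+z²) = 2×0.978×2.147 = 4.2 m.
Hydraulic radius R = A/P = 1.817/4.2 = 0.4327 m.
Rearranging Manning's equation: n = (1/Q) A R^(2/3) S^(1/2) = (1/2.78) × 1.817 × 0.4327^(2/3) × √0.001401 = 0.014.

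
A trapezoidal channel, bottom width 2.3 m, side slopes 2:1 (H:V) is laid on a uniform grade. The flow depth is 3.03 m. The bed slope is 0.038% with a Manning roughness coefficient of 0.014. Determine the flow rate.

Q = 48.2 m³/s

With bottom width b = 2.3 m and side slope z = 2: A = (b + zy)y = (2.3 + 2×3.03)×3.03 = 25.33 m²; P = b + 2y√(1+z²) = 2.3 + 2×3.03×2.236 = 15.85 m.
Hydraulic radius R = A/P = 25.33/15.85 = 1.598 m.
Manning's equation: Q = (1/n) A R^(2/3) S^(1/2) = (1/0.014) × 25.33 × 1.598^(2/3) × 0.00038^(1/2) = 48.2 m³/s.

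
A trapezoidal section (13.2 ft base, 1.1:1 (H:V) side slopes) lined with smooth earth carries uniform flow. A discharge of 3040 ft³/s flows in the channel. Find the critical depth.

At critical depth, Q² T / (g A³) = 1, i.e. A³/T = Q²/g = 3040²/32.2 = 287000.
Trying y = 10.1 ft: A³/T = 417900 — high.
Trying y = 6.59 ft: A³/T = 88350 — low.
Trying y = 9.13 ft: A³/T = 287100 — matches.

y_c = 9.13 ft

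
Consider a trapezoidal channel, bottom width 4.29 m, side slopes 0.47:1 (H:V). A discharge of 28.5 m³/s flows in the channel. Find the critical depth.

At critical depth, Q² T / (g A³) = 1, i.e. A³/T = Q²/g = 28.5²/9.81 = 82.8.
Try y = 1.79 m: A³/T = 129.7 — too large.
Try y = 1.26 m: A³/T = 42.52 — too small.
Try y = 1.56 m: A³/T = 83.59 — ≈ 82.8.

y_c = 1.56 m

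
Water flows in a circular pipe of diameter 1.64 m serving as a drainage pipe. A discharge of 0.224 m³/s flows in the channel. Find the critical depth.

y_c = 0.23 m

At critical depth, Q² T / (g A³) = 1, i.e. A³/T = Q²/g = 0.224²/9.81 = 0.005115.
Try y = 0.289 m: A³/T = 0.01262 — over.
Try y = 0.175 m: A³/T = 0.001746 — short.
Try y = 0.23 m: A³/T = 0.005138 — close enough.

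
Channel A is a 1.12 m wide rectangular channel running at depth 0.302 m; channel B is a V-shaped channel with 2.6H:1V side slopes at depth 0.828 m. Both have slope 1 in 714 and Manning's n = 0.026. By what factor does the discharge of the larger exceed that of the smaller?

8.28

Channel A: Flow area A = b·y = 1.12 × 0.302 = 0.3382 m². Wetted perimeter P = b + 2y = 1.12 + 2×0.302 = 1.724 m. Hydraulic radius R = A/P = 0.3382/1.724 = 0.1962 m. Q_A = (1/0.026)·0.3382·0.1962^(2/3)·√0.001401 = 0.1644 m³/s.
Channel B: For a triangular section with side slope z = 2.6: A = zy² = 2.6×0.828² = 1.783 m²; P = 2y√(1+z²) = 2×0.828×2.786 = 4.613 m. Hydraulic radius R = A/P = 1.783/4.613 = 0.3864 m. Q_B = (1/0.026)·1.783·0.3864^(2/3)·√0.001401 = 1.361 m³/s.
The larger discharge is 1.361 m³/s and the smaller is 0.1644 m³/s; the ratio is 8.28.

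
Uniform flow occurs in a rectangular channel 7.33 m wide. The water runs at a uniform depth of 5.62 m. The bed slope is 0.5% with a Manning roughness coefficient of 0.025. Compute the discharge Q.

Q = 198 m³/s

Flow area A = b·y = 7.33 × 5.62 = 41.19 m². Wetted perimeter P = b + 2y = 7.33 + 2×5.62 = 18.57 m.
Hydraulic radius R = A/P = 41.19/18.57 = 2.218 m.
Manning's equation: Q = (1/n) A R^(2/3) S^(1/2) = (1/0.025) × 41.19 × 2.218^(2/3) × 0.005^(1/2) = 198 m³/s.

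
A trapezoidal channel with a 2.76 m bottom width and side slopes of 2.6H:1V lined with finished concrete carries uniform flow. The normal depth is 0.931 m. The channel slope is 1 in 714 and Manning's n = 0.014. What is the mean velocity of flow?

V = 1.92 m/s

With bottom width b = 2.76 m and side slope z = 2.6: A = (b + zy)y = (2.76 + 2.6×0.931)×0.931 = 4.823 m²; P = b + 2y√(1+z²) = 2.76 + 2×0.931×2.786 = 7.947 m.
Hydraulic radius R = A/P = 4.823/7.947 = 0.6069 m.
From Manning's equation, V = (1/n) R^(2/3) S^(1/2) = (1/0.014) × 0.6069^(2/3) × 0.001401^(1/2) = 1.92 m/s.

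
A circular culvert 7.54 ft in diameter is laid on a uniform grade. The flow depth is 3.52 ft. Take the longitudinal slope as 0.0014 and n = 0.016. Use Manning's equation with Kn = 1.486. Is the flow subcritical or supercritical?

For a circular section of diameter D = 7.54 ft at depth y = 3.52 ft, the central angle is θ = 2 arccos(1 − 2y/D) = 3.009 rad. Then A = (D²/8)(θ − sin θ) = 20.44 ft² and P = Dθ/2 = 11.34 ft.
Hydraulic radius R = A/P = 20.44/11.34 = 1.802 ft.
V = (1.486/n) R^(2/3) √S = (1.486/0.016) × 1.802^(2/3) × √0.0014 = 5.146 ft/s. Hydraulic depth D_h = A/T = 20.44/7.523 = 2.717 ft.
Froude number Fr = V/√(g·D_h) = 5.146/√(32.2×2.717) = 0.55, which is less than 1, so the flow is subcritical.

subcritical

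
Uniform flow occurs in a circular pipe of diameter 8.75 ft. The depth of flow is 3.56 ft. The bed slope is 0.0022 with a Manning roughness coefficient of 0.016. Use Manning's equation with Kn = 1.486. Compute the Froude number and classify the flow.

subcritical

For a circular section of diameter D = 8.75 ft at depth y = 3.56 ft, the central angle is θ = 2 arccos(1 − 2y/D) = 2.767 rad. Then A = (D²/8)(θ − sin θ) = 22.98 ft² and P = Dθ/2 = 12.1 ft.
Hydraulic radius R = A/P = 22.98/12.1 = 1.898 ft.
V = (1.486/n) R^(2/3) √S = (1.486/0.016) × 1.898^(2/3) × √0.0022 = 6.678 ft/s. Hydraulic depth D_h = A/T = 22.98/8.597 = 2.673 ft.
Froude number Fr = V/√(g·D_h) = 6.678/√(32.2×2.673) = 0.72, which is less than 1, so the flow is subcritical.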